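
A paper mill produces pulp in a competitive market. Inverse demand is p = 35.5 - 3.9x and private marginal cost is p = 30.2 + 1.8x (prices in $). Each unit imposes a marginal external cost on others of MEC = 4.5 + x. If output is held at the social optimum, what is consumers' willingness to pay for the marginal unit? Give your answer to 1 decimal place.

P = $35.0

Social marginal cost = private MC + MEC = 34.7 + 2.8x.
Set SMC = demand: 34.7 + 2.8x = 35.5 - 3.9x → x* = 0.1194.
Consumer price on the demand curve at x*: 35.5 − 3.9×0.1194 = 35.0343.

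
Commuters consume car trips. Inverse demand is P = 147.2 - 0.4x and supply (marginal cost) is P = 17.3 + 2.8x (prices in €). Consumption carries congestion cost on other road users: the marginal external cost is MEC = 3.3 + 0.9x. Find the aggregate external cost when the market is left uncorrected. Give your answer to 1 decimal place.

Market equilibrium (private): 17.3 + 2.8x = 147.2 - 0.4x → x_m = 40.5938.
Total external cost = ∫₀^{x_m} (3.3 + 0.9x) dx = 3.3×40.5938 + ½×0.9×40.5938² = 875.4950.

€875.5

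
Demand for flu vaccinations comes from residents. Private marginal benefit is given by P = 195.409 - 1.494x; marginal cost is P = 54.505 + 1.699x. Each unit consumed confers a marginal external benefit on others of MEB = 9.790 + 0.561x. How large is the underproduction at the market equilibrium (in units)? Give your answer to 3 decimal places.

13.126 units

Market equilibrium (private): 54.505 + 1.699x = 195.409 - 1.494x → x_m = 44.1290.
Social marginal benefit = demand + MEB = 205.199 - 0.933x.
Set SMB = MC: 205.199 - 0.933x = 54.505 + 1.699x → x* = 57.2546.
Gap = |44.1290 − 57.2546| = 13.1256.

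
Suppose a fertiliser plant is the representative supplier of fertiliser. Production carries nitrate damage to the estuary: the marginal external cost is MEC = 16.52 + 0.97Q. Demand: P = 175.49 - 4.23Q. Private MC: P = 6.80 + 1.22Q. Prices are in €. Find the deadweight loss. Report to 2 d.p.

Market equilibrium (private): 6.80 + 1.22Q = 175.49 - 4.23Q → Q_m = 30.9523.
Social marginal cost = private MC + MEC = 23.32 + 2.19Q.
Set SMC = demand: 23.32 + 2.19Q = 175.49 - 4.23Q → Q* = 23.7025.
Height of the DWL triangle at Q_m is SMC(Q_m) − demand(Q_m) = MEC(Q_m) = 46.5437.
DWL = ½ × 7.2498 × 46.5437 = 168.7163.

DWL = €168.72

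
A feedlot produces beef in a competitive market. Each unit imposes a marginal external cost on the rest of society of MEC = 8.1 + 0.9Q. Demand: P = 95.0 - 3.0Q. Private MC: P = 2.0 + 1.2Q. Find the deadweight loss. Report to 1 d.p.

DWL = 77.0

Market equilibrium (private): 2.0 + 1.2Q = 95.0 - 3.0Q → Q_m = 22.1429.
Social marginal cost = private MC + MEC = 10.1 + 2.1Q.
Set SMC = demand: 10.1 + 2.1Q = 95.0 - 3.0Q → Q* = 16.6471.
Height of the DWL triangle at Q_m is SMC(Q_m) − demand(Q_m) = MEC(Q_m) = 28.0286.
DWL = ½ × 5.4958 × 28.0286 = 77.0198.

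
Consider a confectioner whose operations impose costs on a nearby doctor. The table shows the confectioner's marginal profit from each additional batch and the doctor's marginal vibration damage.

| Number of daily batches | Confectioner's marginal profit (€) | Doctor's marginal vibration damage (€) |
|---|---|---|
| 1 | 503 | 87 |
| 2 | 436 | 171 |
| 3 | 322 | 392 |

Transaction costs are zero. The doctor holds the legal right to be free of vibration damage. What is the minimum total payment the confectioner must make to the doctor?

€258

Efficient level: marginal profit ≥ marginal vibration damage through level 2, so k* = 2.
With the doctor holding the right, the confectioner must at least compensate total damage at k*: 87 + 171 = 258.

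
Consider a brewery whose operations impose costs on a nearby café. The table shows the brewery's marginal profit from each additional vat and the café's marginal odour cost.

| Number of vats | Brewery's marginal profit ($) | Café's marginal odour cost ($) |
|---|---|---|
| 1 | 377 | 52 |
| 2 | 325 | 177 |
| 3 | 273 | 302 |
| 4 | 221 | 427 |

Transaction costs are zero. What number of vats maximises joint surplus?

Bargaining reaches the level where marginal profit last exceeds marginal odour cost.
That holds through level 2 (325 ≥ 177) but not at 3 (273 < 302).

2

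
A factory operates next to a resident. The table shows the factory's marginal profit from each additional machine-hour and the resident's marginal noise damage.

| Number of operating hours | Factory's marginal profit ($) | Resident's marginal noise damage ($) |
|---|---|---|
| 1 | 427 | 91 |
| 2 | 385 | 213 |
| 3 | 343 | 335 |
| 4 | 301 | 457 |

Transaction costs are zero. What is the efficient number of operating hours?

3

Bargaining reaches the level where marginal profit last exceeds marginal noise damage.
That holds through level 3 (343 ≥ 335) but not at 4 (301 < 457).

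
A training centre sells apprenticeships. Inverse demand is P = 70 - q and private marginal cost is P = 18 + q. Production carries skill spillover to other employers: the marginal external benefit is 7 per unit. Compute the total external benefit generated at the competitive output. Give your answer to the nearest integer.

Market equilibrium (private): 18 + q = 70 - q → q_m = 26.0000.
Total external benefit = MEB × q_m = 7 × 26.0000 = 182.0000.

182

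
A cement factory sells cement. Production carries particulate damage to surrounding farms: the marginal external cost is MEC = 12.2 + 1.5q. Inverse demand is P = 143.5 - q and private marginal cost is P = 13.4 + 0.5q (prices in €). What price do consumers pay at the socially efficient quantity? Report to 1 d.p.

P = €104.2

Social marginal cost = private MC + MEC = 25.6 + 2.0q.
Set SMC = demand: 25.6 + 2.0q = 143.5 - q → q* = 39.3000.
Consumer price on the demand curve at q*: 143.5 − 1.0×39.3000 = 104.2000.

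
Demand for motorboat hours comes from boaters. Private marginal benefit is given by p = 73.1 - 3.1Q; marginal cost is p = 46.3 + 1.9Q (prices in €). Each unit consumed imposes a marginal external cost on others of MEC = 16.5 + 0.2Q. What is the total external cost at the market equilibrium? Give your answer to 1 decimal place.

Market equilibrium (private): 46.3 + 1.9Q = 73.1 - 3.1Q → Q_m = 5.3600.
Total external cost = ∫₀^{Q_m} (16.5 + 0.2Q) dQ = 16.5×5.3600 + ½×0.2×5.3600² = 91.3130.

€91.3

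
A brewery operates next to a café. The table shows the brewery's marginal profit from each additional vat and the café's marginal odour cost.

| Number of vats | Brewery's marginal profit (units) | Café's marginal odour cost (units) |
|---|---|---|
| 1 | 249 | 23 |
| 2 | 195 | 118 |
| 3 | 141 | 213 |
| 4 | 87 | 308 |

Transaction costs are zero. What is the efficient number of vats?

2

Bargaining reaches the level where marginal profit last exceeds marginal odour cost.
That holds through level 2 (195 ≥ 118) but not at 3 (141 < 213).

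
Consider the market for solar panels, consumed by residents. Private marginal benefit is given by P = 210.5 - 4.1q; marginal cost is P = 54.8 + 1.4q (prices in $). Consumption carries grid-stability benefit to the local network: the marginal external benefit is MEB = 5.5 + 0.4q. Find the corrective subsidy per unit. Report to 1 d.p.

Social marginal benefit = demand + MEB = 216.0 - 3.7q.
Set SMB = MC: 216.0 - 3.7q = 54.8 + 1.4q → q* = 31.6078.
The Pigouvian subsidy equals MEB at q*: 5.5 + 0.4×31.6078 = 18.1431.

subsidy = $18.1 per unit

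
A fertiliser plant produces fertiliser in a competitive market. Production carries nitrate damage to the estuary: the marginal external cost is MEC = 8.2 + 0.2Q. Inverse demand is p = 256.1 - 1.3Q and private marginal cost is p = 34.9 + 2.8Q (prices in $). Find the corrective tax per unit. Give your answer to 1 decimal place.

Social marginal cost = private MC + MEC = 43.1 + 3.0Q.
Set SMC = demand: 43.1 + 3.0Q = 256.1 - 1.3Q → Q* = 49.5349.
The Pigouvian tax equals MEC at Q*: 8.2 + 0.2×49.5349 = 18.1070.

tax = $18.1 per unit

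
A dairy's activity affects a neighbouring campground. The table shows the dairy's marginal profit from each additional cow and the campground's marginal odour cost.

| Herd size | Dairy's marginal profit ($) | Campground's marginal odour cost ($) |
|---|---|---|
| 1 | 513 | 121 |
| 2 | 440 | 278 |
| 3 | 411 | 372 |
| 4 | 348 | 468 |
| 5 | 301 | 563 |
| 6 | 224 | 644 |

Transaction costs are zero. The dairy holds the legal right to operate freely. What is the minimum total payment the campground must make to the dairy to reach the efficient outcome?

$873

Left alone the dairy would choose level 6 (marginal profit stays positive).
Efficient level: k* = 3 (marginal profit ≥ marginal odour cost through 3).
The campground must at least cover the dairy's forgone profit from cutting 6→3: 348 + 301 + 224 = 873.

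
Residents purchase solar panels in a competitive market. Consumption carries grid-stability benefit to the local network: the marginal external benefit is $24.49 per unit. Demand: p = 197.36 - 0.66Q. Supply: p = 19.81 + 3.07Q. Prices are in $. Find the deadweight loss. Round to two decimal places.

DWL = $80.40

Market equilibrium (private): 19.81 + 3.07Q = 197.36 - 0.66Q → Q_m = 47.6005.
Social marginal benefit = demand + MEB = 221.85 - 0.66Q.
Set SMB = MC: 221.85 - 0.66Q = 19.81 + 3.07Q → Q* = 54.1662.
Height of the DWL triangle at Q_m is SMB(Q_m) − MC(Q_m) = MEB(Q_m) = 24.4900.
DWL = ½ × 6.5657 × 24.4900 = 80.3970.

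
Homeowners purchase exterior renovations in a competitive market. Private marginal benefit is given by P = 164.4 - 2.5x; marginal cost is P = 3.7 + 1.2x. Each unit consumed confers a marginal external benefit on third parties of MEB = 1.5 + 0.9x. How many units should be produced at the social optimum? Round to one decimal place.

Social marginal benefit = demand + MEB = 165.9 - 1.6x.
Set SMB = MC: 165.9 - 1.6x = 3.7 + 1.2x → x* = 57.9286.

x* = 57.9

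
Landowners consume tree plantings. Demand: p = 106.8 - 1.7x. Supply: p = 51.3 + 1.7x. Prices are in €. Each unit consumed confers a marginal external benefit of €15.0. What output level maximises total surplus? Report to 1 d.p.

Social marginal benefit = demand + MEB = 121.8 - 1.7x.
Set SMB = MC: 121.8 - 1.7x = 51.3 + 1.7x → x* = 20.7353.

x* = 20.7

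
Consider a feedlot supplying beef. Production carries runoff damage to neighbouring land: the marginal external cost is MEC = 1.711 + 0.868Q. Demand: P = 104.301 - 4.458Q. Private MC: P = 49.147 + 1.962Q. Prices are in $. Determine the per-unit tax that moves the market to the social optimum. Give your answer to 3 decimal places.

Social marginal cost = private MC + MEC = 50.858 + 2.830Q.
Set SMC = demand: 50.858 + 2.830Q = 104.301 - 4.458Q → Q* = 7.3330.
The Pigouvian tax equals MEC at Q*: 1.711 + 0.868×7.3330 = 8.0760.

tax = $8.076 per unit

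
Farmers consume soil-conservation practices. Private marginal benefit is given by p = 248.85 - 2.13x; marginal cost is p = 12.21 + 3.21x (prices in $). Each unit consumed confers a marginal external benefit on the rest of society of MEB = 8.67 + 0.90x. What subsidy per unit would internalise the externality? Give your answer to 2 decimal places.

subsidy = $58.40 per unit

Social marginal benefit = demand + MEB = 257.52 - 1.23x.
Set SMB = MC: 257.52 - 1.23x = 12.21 + 3.21x → x* = 55.2500.
The Pigouvian subsidy equals MEB at x*: 8.67 + 0.90×55.2500 = 58.3950.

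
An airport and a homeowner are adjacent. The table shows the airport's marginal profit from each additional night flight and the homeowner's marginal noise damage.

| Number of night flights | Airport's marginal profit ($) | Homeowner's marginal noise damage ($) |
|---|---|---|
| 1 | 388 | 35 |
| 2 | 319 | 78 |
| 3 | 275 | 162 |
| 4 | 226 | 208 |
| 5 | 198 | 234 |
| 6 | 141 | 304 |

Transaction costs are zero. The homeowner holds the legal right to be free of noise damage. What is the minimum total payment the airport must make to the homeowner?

$483

Efficient level: marginal profit ≥ marginal noise damage through level 4, so k* = 4.
With the homeowner holding the right, the airport must at least compensate total damage at k*: 35 + 78 + 162 + 208 = 483.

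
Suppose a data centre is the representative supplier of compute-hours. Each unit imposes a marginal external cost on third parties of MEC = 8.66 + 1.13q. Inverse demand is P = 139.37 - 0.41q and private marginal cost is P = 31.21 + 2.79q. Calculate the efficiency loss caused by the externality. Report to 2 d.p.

Market equilibrium (private): 31.21 + 2.79q = 139.37 - 0.41q → q_m = 33.8000.
Social marginal cost = private MC + MEC = 39.87 + 3.92q.
Set SMC = demand: 39.87 + 3.92q = 139.37 - 0.41q → q* = 22.9792.
The loss is the area between SMC and demand from q* to q_m; with linear curves that's a triangle of height MEC(q_m).
DWL = ½ × 10.8208 × 46.8540 = 253.4989.

DWL = 253.50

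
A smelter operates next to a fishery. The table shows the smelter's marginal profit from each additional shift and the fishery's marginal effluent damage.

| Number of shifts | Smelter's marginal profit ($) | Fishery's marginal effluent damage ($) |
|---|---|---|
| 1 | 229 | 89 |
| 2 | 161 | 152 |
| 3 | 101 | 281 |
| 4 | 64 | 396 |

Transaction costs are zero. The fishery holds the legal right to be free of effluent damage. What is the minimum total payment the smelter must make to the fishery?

$241

Efficient level: marginal profit ≥ marginal effluent damage through level 2, so k* = 2.
With the fishery holding the right, the smelter must at least compensate total damage at k*: 89 + 152 = 241.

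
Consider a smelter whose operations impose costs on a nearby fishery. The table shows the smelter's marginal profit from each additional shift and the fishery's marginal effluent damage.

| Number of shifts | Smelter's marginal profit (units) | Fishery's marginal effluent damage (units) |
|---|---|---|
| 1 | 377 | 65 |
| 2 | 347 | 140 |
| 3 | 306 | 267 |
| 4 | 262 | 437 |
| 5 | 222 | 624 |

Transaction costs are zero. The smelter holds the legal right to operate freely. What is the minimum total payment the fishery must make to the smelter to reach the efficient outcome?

Left alone the smelter would choose level 5 (marginal profit stays positive).
Efficient level: k* = 3 (marginal profit ≥ marginal effluent damage through 3).
The fishery must at least cover the smelter's forgone profit from cutting 5→3: 262 + 222 = 484.

484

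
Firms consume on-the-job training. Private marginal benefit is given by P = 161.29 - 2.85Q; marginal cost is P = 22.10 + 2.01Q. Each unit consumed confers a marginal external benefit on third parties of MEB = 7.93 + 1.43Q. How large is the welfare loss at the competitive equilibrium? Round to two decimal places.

Market equilibrium (private): 22.10 + 2.01Q = 161.29 - 2.85Q → Q_m = 28.6399.
Social marginal benefit = demand + MEB = 169.22 - 1.42Q.
Set SMB = MC: 169.22 - 1.42Q = 22.10 + 2.01Q → Q* = 42.8921.
The welfare-loss triangle has base |Q_m − Q*| and height MEB(Q_m) (the vertical gap between SMB and MC is zero at Q* and MEB at Q_m).
DWL = ½ × 14.2522 × 48.8851 = 348.3601.

DWL = 348.36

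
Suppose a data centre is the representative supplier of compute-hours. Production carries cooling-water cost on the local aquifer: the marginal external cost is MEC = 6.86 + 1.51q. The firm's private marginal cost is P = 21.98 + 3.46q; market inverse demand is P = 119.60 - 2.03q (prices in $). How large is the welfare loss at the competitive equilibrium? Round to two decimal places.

Market equilibrium (private): 21.98 + 3.46q = 119.60 - 2.03q → q_m = 17.7814.
Social marginal cost = private MC + MEC = 28.84 + 4.97q.
Set SMC = demand: 28.84 + 4.97q = 119.60 - 2.03q → q* = 12.9657.
Between q* and q_m the wedge SMC − demand runs linearly from 0 to MEC(q_m), so the loss is a triangle.
DWL = ½ × 4.8157 × 33.7099 = 81.1684.

DWL = $81.17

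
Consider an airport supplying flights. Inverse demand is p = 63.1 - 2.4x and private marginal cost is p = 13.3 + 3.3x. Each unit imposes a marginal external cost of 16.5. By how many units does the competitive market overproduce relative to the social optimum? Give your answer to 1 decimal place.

2.9 units

Market equilibrium (private): 13.3 + 3.3x = 63.1 - 2.4x → x_m = 8.7368.
Social marginal cost = private MC + MEC = 29.8 + 3.3x.
Set SMC = demand: 29.8 + 3.3x = 63.1 - 2.4x → x* = 5.8421.
Gap = |8.7368 − 5.8421| = 2.8947.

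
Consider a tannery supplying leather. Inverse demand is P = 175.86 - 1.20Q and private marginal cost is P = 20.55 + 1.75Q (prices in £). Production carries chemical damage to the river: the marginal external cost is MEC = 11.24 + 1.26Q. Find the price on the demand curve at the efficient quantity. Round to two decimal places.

P = £134.79

Social marginal cost = private MC + MEC = 31.79 + 3.01Q.
Set SMC = demand: 31.79 + 3.01Q = 175.86 - 1.20Q → Q* = 34.2209.
Consumer price on the demand curve at Q*: 175.86 − 1.20×34.2209 = 134.7949.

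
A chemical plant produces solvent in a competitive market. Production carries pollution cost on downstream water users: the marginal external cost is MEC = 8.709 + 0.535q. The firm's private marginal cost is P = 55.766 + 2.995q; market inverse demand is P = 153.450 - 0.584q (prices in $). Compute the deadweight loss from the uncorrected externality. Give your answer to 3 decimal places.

Market equilibrium (private): 55.766 + 2.995q = 153.450 - 0.584q → q_m = 27.2937.
Social marginal cost = private MC + MEC = 64.475 + 3.530q.
Set SMC = demand: 64.475 + 3.530q = 153.450 - 0.584q → q* = 21.6274.
The loss is the area between SMC and demand from q* to q_m; with linear curves that's a triangle of height MEC(q_m).
DWL = ½ × 5.6663 × 23.3111 = 66.0438.

DWL = $66.044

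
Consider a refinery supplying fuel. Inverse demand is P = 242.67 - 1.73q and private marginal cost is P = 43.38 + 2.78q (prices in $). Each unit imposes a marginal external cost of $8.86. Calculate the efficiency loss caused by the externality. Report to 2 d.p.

DWL = $8.70

Market equilibrium (private): 43.38 + 2.78q = 242.67 - 1.73q → q_m = 44.1885.
Social marginal cost = private MC + MEC = 52.24 + 2.78q.
Set SMC = demand: 52.24 + 2.78q = 242.67 - 1.73q → q* = 42.2239.
The welfare-loss triangle has base |q_m − q*| and height MEC(q_m) (the vertical gap between SMC and demand is zero at q* and MEC at q_m).
DWL = ½ × 1.9646 × 8.8600 = 8.7032.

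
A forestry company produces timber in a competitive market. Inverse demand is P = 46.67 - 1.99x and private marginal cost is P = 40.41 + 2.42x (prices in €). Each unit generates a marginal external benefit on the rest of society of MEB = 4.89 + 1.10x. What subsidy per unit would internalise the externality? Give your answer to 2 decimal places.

subsidy = €8.60 per unit

Social marginal cost = private MC − MEB = 35.52 + 1.32x.
Set SMC = demand: 35.52 + 1.32x = 46.67 - 1.99x → x* = 3.3686.
The Pigouvian subsidy equals MEB at x*: 4.89 + 1.10×3.3686 = 8.5955.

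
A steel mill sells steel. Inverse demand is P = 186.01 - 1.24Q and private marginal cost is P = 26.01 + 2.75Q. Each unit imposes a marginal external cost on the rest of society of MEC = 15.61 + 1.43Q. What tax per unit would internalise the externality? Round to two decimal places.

Social marginal cost = private MC + MEC = 41.62 + 4.18Q.
Set SMC = demand: 41.62 + 4.18Q = 186.01 - 1.24Q → Q* = 26.6402.
The Pigouvian tax equals MEC at Q*: 15.61 + 1.43×26.6402 = 53.7055.

tax = 53.71 per unit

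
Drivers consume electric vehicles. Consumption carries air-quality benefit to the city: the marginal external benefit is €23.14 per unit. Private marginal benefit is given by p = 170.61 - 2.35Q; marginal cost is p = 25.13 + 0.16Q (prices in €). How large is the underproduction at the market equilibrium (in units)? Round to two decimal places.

9.22 units

Market equilibrium (private): 25.13 + 0.16Q = 170.61 - 2.35Q → Q_m = 57.9602.
Social marginal benefit = demand + MEB = 193.75 - 2.35Q.
Set SMB = MC: 193.75 - 2.35Q = 25.13 + 0.16Q → Q* = 67.1793.
Gap = |57.9602 − 67.1793| = 9.2191.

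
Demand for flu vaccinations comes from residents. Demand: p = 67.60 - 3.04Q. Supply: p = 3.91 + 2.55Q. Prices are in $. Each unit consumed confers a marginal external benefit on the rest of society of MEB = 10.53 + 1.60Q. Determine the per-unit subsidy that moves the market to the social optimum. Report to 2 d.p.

subsidy = $40.29 per unit

Social marginal benefit = demand + MEB = 78.13 - 1.44Q.
Set SMB = MC: 78.13 - 1.44Q = 3.91 + 2.55Q → Q* = 18.6015.
The Pigouvian subsidy equals MEB at Q*: 10.53 + 1.60×18.6015 = 40.2924.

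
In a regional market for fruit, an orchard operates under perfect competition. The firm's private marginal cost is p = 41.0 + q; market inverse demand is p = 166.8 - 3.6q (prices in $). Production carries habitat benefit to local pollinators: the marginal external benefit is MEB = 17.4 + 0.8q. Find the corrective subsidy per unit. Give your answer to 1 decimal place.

subsidy = $47.5 per unit

Social marginal cost = private MC − MEB = 23.6 + 0.2q.
Set SMC = demand: 23.6 + 0.2q = 166.8 - 3.6q → q* = 37.6842.
The Pigouvian subsidy equals MEB at q*: 17.4 + 0.8×37.6842 = 47.5474.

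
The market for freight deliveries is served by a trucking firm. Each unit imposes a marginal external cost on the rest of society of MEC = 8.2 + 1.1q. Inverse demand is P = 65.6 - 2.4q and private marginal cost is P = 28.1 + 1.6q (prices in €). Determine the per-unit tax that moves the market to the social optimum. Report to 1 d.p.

Social marginal cost = private MC + MEC = 36.3 + 2.7q.
Set SMC = demand: 36.3 + 2.7q = 65.6 - 2.4q → q* = 5.7451.
The Pigouvian tax equals MEC at q*: 8.2 + 1.1×5.7451 = 14.5196.

tax = €14.5 per unit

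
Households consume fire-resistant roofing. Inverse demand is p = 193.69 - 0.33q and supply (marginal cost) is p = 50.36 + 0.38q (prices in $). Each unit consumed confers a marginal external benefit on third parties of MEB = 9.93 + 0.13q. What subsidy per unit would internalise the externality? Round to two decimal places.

Social marginal benefit = demand + MEB = 203.62 - 0.20q.
Set SMB = MC: 203.62 - 0.20q = 50.36 + 0.38q → q* = 264.2414.
The Pigouvian subsidy equals MEB at q*: 9.93 + 0.13×264.2414 = 44.2814.

subsidy = $44.28 per unit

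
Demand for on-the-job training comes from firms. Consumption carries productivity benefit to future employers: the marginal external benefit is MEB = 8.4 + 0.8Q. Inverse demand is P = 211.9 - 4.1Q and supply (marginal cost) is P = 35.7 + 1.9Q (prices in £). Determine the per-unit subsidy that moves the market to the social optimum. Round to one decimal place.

subsidy = £36.8 per unit

Social marginal benefit = demand + MEB = 220.3 - 3.3Q.
Set SMB = MC: 220.3 - 3.3Q = 35.7 + 1.9Q → Q* = 35.5000.
The Pigouvian subsidy equals MEB at Q*: 8.4 + 0.8×35.5000 = 36.8000.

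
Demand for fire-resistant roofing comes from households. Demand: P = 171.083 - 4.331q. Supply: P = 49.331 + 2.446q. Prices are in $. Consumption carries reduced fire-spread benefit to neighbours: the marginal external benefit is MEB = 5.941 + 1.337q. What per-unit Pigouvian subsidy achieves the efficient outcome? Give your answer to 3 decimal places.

Social marginal benefit = demand + MEB = 177.024 - 2.994q.
Set SMB = MC: 177.024 - 2.994q = 49.331 + 2.446q → q* = 23.4730.
The Pigouvian subsidy equals MEB at q*: 5.941 + 1.337×23.4730 = 37.3244.

subsidy = $37.324 per unit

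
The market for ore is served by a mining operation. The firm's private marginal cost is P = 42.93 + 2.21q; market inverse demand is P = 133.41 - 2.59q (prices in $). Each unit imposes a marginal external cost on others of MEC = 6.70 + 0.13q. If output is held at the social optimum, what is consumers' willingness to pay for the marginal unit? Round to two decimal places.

P = $89.40

Social marginal cost = private MC + MEC = 49.63 + 2.34q.
Set SMC = demand: 49.63 + 2.34q = 133.41 - 2.59q → q* = 16.9939.
Consumer price on the demand curve at q*: 133.41 − 2.59×16.9939 = 89.3958.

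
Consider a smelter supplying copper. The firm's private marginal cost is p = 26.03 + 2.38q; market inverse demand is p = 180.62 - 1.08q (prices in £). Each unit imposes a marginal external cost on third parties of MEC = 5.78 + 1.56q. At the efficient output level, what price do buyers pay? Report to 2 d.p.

Social marginal cost = private MC + MEC = 31.81 + 3.94q.
Set SMC = demand: 31.81 + 3.94q = 180.62 - 1.08q → q* = 29.6434.
Consumer price on the demand curve at q*: 180.62 − 1.08×29.6434 = 148.6051.

P = £148.61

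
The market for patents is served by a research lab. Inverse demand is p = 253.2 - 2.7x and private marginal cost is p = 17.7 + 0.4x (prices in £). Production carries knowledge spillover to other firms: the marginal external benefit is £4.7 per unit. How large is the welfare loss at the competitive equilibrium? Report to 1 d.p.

DWL = £3.6

Market equilibrium (private): 17.7 + 0.4x = 253.2 - 2.7x → x_m = 75.9677.
Social marginal cost = private MC − MEB = 13.0 + 0.4x.
Set SMC = demand: 13.0 + 0.4x = 253.2 - 2.7x → x* = 77.4839.
The loss is the area between SMC and demand from x* to x_m; with linear curves that's a triangle of height MEB(x_m).
DWL = ½ × 1.5162 × 4.7000 = 3.5631.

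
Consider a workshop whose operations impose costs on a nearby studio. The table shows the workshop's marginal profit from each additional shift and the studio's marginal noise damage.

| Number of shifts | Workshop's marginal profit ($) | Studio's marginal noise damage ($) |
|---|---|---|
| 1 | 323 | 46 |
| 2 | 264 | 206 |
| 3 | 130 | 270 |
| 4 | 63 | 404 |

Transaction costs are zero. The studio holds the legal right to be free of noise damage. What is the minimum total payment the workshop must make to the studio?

Efficient level: marginal profit ≥ marginal noise damage through level 2, so k* = 2.
With the studio holding the right, the workshop must at least compensate total damage at k*: 46 + 206 = 252.

$252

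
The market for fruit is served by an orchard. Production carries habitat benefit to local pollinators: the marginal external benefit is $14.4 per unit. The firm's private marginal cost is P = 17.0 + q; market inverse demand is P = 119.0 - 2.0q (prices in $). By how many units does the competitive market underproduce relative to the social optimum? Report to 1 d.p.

Market equilibrium (private): 17.0 + q = 119.0 - 2.0q → q_m = 34.0000.
Social marginal cost = private MC − MEB = 2.6 + q.
Set SMC = demand: 2.6 + q = 119.0 - 2.0q → q* = 38.8000.
Gap = |34.0000 − 38.8000| = 4.8000.

4.8 units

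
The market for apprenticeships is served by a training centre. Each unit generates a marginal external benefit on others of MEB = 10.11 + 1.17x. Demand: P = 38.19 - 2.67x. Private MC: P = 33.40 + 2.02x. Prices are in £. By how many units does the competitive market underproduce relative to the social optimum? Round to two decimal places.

3.21 units

Market equilibrium (private): 33.40 + 2.02x = 38.19 - 2.67x → x_m = 1.0213.
Social marginal cost = private MC − MEB = 23.29 + 0.85x.
Set SMC = demand: 23.29 + 0.85x = 38.19 - 2.67x → x* = 4.2330.
Gap = |1.0213 − 4.2330| = 3.2117.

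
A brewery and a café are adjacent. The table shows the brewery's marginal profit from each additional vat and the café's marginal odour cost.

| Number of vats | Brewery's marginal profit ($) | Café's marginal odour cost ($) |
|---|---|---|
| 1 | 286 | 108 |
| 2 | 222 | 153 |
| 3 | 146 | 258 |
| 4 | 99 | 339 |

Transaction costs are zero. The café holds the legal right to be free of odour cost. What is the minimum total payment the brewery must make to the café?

Efficient level: marginal profit ≥ marginal odour cost through level 2, so k* = 2.
With the café holding the right, the brewery must at least compensate total damage at k*: 108 + 153 = 261.

$261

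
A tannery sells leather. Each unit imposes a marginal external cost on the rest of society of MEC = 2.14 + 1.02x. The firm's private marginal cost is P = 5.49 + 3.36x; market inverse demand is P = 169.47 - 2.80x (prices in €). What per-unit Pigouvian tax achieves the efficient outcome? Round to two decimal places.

Social marginal cost = private MC + MEC = 7.63 + 4.38x.
Set SMC = demand: 7.63 + 4.38x = 169.47 - 2.80x → x* = 22.5404.
The Pigouvian tax equals MEC at x*: 2.14 + 1.02×22.5404 = 25.1312.

tax = €25.13 per unit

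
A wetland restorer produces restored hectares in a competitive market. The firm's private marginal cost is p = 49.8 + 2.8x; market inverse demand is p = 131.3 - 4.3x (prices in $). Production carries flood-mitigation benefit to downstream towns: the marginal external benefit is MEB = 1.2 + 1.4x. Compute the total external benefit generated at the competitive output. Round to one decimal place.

Market equilibrium (private): 49.8 + 2.8x = 131.3 - 4.3x → x_m = 11.4789.
Total external benefit = ∫₀^{x_m} (1.2 + 1.4x) dx = 1.2×11.4789 + ½×1.4×11.4789² = 106.0103.

$106.0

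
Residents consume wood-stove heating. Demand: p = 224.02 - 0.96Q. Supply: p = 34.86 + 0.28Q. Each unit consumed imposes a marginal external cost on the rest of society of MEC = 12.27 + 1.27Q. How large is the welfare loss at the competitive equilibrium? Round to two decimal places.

Market equilibrium (private): 34.86 + 0.28Q = 224.02 - 0.96Q → Q_m = 152.5484.
Social marginal benefit = demand − MEC = 211.75 - 2.23Q.
Set SMB = MC: 211.75 - 2.23Q = 34.86 + 0.28Q → Q* = 70.4741.
Between Q* and Q_m the wedge MC − SMB runs linearly from 0 to MEC(Q_m), so the loss is a triangle.
DWL = ½ × 82.0743 × 206.0065 = 8453.9196.

DWL = 8453.92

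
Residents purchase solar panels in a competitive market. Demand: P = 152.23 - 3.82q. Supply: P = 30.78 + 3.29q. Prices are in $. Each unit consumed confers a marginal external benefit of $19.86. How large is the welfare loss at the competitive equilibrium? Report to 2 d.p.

Market equilibrium (private): 30.78 + 3.29q = 152.23 - 3.82q → q_m = 17.0816.
Social marginal benefit = demand + MEB = 172.09 - 3.82q.
Set SMB = MC: 172.09 - 3.82q = 30.78 + 3.29q → q* = 19.8748.
The loss is the area between SMB and MC from q* to q_m; with linear curves that's a triangle of height MEB(q_m).
DWL = ½ × 2.7932 × 19.8600 = 27.7365.

DWL = $27.74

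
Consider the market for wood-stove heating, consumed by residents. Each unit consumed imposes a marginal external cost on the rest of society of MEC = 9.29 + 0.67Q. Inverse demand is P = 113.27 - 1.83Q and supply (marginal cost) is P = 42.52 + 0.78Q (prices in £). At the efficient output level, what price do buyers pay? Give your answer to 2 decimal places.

P = £78.98

Social marginal benefit = demand − MEC = 103.98 - 2.50Q.
Set SMB = MC: 103.98 - 2.50Q = 42.52 + 0.78Q → Q* = 18.7378.
Consumer price on the demand curve at Q*: 113.27 − 1.83×18.7378 = 78.9798.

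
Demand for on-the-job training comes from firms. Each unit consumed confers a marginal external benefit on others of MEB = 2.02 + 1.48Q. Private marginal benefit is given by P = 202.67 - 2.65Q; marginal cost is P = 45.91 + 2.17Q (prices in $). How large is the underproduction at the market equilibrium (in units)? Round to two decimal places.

15.02 units

Market equilibrium (private): 45.91 + 2.17Q = 202.67 - 2.65Q → Q_m = 32.5228.
Social marginal benefit = demand + MEB = 204.69 - 1.17Q.
Set SMB = MC: 204.69 - 1.17Q = 45.91 + 2.17Q → Q* = 47.5389.
Gap = |32.5228 − 47.5389| = 15.0161.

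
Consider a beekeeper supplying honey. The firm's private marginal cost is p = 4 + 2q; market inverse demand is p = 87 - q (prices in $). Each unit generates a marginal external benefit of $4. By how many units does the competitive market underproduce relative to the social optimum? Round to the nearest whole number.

Market equilibrium (private): 4 + 2q = 87 - q → q_m = 27.6667.
Social marginal cost = private MC − MEB = 0 + 2q.
Set SMC = demand: 0 + 2q = 87 - q → q* = 29.0000.
Gap = |27.6667 − 29.0000| = 1.3333.

1 units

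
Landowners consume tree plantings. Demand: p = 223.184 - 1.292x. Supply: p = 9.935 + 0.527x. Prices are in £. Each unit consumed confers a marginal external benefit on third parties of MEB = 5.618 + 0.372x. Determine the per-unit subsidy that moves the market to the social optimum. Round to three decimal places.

subsidy = £61.885 per unit

Social marginal benefit = demand + MEB = 228.802 - 0.920x.
Set SMB = MC: 228.802 - 0.920x = 9.935 + 0.527x → x* = 151.2557.
The Pigouvian subsidy equals MEB at x*: 5.618 + 0.372×151.2557 = 61.8851.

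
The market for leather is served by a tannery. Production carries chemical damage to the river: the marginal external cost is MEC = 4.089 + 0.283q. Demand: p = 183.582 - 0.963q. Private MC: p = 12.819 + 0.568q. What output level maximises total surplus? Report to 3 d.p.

Social marginal cost = private MC + MEC = 16.908 + 0.851q.
Set SMC = demand: 16.908 + 0.851q = 183.582 - 0.963q → q* = 91.8820.

q* = 91.882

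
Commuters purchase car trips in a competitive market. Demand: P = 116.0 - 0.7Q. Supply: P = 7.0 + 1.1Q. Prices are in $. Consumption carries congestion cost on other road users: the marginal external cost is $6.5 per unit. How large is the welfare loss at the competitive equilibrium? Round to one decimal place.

Market equilibrium (private): 7.0 + 1.1Q = 116.0 - 0.7Q → Q_m = 60.5556.
Social marginal benefit = demand − MEC = 109.5 - 0.7Q.
Set SMB = MC: 109.5 - 0.7Q = 7.0 + 1.1Q → Q* = 56.9444.
The loss is the area between SMB and MC from Q* to Q_m; with linear curves that's a triangle of height MEC(Q_m).
DWL = ½ × 3.6112 × 6.5000 = 11.7364.

DWL = $11.7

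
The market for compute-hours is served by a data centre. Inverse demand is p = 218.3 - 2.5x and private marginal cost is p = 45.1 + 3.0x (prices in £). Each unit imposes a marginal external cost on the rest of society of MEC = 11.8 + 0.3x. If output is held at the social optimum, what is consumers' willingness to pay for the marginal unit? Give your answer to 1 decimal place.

Social marginal cost = private MC + MEC = 56.9 + 3.3x.
Set SMC = demand: 56.9 + 3.3x = 218.3 - 2.5x → x* = 27.8276.
Consumer price on the demand curve at x*: 218.3 − 2.5×27.8276 = 148.7310.

P = £148.7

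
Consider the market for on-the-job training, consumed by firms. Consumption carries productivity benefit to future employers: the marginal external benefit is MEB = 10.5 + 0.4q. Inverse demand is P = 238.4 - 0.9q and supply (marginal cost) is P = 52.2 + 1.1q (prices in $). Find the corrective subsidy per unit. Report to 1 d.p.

subsidy = $59.7 per unit

Social marginal benefit = demand + MEB = 248.9 - 0.5q.
Set SMB = MC: 248.9 - 0.5q = 52.2 + 1.1q → q* = 122.9375.
The Pigouvian subsidy equals MEB at q*: 10.5 + 0.4×122.9375 = 59.6750.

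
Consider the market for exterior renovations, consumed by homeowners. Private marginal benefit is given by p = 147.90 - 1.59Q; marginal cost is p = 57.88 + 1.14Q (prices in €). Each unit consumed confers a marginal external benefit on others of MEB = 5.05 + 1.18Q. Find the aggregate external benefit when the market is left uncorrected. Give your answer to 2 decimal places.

€808.03

Market equilibrium (private): 57.88 + 1.14Q = 147.90 - 1.59Q → Q_m = 32.9744.
Total external benefit = ∫₀^{Q_m} (5.05 + 1.18Q) dQ = 5.05×32.9744 + ½×1.18×32.9744² = 808.0342.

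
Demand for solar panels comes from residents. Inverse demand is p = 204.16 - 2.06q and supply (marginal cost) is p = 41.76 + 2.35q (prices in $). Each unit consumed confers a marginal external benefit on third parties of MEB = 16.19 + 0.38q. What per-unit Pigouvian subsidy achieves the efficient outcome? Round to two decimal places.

Social marginal benefit = demand + MEB = 220.35 - 1.68q.
Set SMB = MC: 220.35 - 1.68q = 41.76 + 2.35q → q* = 44.3151.
The Pigouvian subsidy equals MEB at q*: 16.19 + 0.38×44.3151 = 33.0297.

subsidy = $33.03 per unit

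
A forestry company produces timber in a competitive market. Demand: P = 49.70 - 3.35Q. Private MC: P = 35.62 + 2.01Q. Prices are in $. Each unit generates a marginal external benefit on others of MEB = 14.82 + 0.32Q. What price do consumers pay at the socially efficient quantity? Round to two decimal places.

P = $30.49

Social marginal cost = private MC − MEB = 20.80 + 1.69Q.
Set SMC = demand: 20.80 + 1.69Q = 49.70 - 3.35Q → Q* = 5.7341.
Consumer price on the demand curve at Q*: 49.70 − 3.35×5.7341 = 30.4908.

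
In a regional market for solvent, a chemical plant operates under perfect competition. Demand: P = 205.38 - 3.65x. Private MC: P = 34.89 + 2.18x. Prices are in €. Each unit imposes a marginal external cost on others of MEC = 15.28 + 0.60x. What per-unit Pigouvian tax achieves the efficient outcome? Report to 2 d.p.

tax = €29.76 per unit

Social marginal cost = private MC + MEC = 50.17 + 2.78x.
Set SMC = demand: 50.17 + 2.78x = 205.38 - 3.65x → x* = 24.1384.
The Pigouvian tax equals MEC at x*: 15.28 + 0.60×24.1384 = 29.7630.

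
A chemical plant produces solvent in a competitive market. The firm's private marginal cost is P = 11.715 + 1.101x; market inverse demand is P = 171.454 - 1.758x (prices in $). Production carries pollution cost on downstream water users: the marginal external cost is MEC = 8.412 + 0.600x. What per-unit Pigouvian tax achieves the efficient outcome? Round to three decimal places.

tax = $34.661 per unit

Social marginal cost = private MC + MEC = 20.127 + 1.701x.
Set SMC = demand: 20.127 + 1.701x = 171.454 - 1.758x → x* = 43.7488.
The Pigouvian tax equals MEC at x*: 8.412 + 0.600×43.7488 = 34.6613.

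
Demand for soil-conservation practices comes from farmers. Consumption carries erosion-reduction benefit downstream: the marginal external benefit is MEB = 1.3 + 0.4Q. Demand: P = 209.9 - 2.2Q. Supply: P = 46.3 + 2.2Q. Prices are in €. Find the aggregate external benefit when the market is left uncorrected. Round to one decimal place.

Market equilibrium (private): 46.3 + 2.2Q = 209.9 - 2.2Q → Q_m = 37.1818.
Total external benefit = ∫₀^{Q_m} (1.3 + 0.4Q) dQ = 1.3×37.1818 + ½×0.4×37.1818² = 324.8336.

€324.8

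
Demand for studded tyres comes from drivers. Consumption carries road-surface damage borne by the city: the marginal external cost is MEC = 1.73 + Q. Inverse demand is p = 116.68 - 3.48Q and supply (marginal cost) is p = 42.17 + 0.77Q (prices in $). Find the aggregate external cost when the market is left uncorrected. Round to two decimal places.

$184.01

Market equilibrium (private): 42.17 + 0.77Q = 116.68 - 3.48Q → Q_m = 17.5318.
Total external cost = ∫₀^{Q_m} (1.73 + 1.00Q) dQ = 1.73×17.5318 + ½×1.00×17.5318² = 184.0120.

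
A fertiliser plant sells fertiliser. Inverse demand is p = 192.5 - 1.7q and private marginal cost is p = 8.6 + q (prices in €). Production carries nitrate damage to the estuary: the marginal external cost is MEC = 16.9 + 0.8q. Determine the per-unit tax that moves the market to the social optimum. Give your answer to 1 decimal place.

Social marginal cost = private MC + MEC = 25.5 + 1.8q.
Set SMC = demand: 25.5 + 1.8q = 192.5 - 1.7q → q* = 47.7143.
The Pigouvian tax equals MEC at q*: 16.9 + 0.8×47.7143 = 55.0714.

tax = €55.1 per unit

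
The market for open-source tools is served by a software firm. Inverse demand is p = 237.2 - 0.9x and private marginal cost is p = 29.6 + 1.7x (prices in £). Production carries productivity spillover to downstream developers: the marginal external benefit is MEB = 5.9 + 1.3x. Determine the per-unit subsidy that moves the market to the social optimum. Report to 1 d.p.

subsidy = £219.4 per unit

Social marginal cost = private MC − MEB = 23.7 + 0.4x.
Set SMC = demand: 23.7 + 0.4x = 237.2 - 0.9x → x* = 164.2308.
The Pigouvian subsidy equals MEB at x*: 5.9 + 1.3×164.2308 = 219.4000.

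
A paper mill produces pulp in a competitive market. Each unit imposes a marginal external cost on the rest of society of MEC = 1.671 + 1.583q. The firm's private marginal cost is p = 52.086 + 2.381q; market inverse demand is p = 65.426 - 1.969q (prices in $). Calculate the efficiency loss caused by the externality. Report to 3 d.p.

DWL = $3.589

Market equilibrium (private): 52.086 + 2.381q = 65.426 - 1.969q → q_m = 3.0667.
Social marginal cost = private MC + MEC = 53.757 + 3.964q.
Set SMC = demand: 53.757 + 3.964q = 65.426 - 1.969q → q* = 1.9668.
Height of the DWL triangle at q_m is SMC(q_m) − demand(q_m) = MEC(q_m) = 6.5255.
DWL = ½ × 1.0999 × 6.5255 = 3.5887.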